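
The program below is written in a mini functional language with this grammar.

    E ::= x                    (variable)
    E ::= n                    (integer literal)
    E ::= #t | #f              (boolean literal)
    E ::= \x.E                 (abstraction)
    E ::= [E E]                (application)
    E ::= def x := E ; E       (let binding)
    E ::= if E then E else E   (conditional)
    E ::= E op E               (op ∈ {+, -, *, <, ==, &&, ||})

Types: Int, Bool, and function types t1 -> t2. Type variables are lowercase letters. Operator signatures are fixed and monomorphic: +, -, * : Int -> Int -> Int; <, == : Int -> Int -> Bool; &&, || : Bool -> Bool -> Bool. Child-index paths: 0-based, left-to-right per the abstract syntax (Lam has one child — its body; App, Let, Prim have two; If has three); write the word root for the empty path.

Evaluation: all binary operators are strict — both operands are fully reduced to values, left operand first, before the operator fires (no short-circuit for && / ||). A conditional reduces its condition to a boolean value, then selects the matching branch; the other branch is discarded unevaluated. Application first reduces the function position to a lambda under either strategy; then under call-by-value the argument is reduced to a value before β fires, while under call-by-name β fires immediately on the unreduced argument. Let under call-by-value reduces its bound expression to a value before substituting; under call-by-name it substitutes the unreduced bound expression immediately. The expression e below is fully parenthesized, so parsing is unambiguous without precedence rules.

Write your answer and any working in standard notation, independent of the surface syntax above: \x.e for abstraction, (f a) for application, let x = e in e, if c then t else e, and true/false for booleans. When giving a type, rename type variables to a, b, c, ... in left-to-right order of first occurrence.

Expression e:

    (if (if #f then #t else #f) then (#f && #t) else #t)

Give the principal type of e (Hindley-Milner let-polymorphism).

Answer: Bool

Derivation:
  unify Bool ~ Bool
  unify Bool ~ Bool
  unify Bool ~ Bool
  unify Bool ~ Bool
  unify Bool ~ Bool
  unify Bool ~ Bool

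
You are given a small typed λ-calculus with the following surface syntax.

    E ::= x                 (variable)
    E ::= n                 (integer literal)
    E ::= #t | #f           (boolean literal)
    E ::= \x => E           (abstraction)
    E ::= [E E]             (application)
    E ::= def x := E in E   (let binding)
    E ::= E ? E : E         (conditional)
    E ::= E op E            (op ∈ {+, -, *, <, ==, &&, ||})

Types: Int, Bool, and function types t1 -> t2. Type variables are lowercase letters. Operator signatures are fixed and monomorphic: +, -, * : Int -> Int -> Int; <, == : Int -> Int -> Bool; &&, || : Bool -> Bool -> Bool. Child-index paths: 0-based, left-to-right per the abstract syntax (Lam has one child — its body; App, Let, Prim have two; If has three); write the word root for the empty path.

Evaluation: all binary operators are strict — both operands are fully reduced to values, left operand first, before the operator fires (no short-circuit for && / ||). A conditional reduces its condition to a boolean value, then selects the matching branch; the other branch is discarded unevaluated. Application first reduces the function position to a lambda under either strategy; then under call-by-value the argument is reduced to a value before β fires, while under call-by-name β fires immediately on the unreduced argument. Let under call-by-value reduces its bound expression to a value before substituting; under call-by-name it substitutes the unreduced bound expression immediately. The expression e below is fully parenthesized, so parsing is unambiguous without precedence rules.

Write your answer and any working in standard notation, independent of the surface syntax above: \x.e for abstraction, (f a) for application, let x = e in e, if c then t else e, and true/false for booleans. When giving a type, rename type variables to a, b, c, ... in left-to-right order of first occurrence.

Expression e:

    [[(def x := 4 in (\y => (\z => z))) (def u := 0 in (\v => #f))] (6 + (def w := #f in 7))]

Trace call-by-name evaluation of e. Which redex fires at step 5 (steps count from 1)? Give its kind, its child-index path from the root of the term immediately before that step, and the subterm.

Working:
step 0: (((let x = 4 in (\y.(\z.z))) (let u = 0 in (\v.false))) (6 + (let w = false in 7)))
step 1: [let@0.0] (((\y.(\z.z)) (let u = 0 in (\v.false))) (6 + (let w = false in 7)))
step 2: [beta@0] ((\z.z) (6 + (let w = false in 7)))
step 3: [beta@root] (6 + (let w = false in 7))
step 4: [let@1] (6 + 7)
step 5: [delta@root] 13

Answer: delta at root : (6 + 7)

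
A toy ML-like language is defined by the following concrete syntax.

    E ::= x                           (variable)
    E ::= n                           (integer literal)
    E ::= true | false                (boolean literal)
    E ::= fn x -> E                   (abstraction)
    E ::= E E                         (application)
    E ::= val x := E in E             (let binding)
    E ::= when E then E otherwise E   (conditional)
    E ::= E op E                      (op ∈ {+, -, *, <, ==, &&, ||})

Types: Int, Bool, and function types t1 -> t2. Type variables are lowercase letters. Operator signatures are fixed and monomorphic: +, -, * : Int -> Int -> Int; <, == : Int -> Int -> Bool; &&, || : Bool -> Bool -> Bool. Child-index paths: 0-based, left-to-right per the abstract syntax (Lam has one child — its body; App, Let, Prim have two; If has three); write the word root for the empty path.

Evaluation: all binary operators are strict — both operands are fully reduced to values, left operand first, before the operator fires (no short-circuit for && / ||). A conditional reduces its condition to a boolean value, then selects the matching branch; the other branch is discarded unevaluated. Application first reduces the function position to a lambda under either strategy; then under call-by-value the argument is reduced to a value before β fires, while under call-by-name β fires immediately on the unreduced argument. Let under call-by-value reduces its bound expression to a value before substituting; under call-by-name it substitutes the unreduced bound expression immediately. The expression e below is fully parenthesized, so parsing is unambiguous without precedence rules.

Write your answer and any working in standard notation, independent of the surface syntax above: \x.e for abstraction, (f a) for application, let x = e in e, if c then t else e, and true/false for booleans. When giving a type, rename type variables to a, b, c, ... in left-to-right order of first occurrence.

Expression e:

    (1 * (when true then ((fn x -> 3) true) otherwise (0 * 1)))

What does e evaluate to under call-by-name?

Trace:
step 0: (1 * (if true then ((\x.3) true) else (0 * 1)))
step 1: [if@1] (1 * ((\x.3) true))
step 2: [beta@1] (1 * 3)
step 3: [delta@root] 3

Answer: 3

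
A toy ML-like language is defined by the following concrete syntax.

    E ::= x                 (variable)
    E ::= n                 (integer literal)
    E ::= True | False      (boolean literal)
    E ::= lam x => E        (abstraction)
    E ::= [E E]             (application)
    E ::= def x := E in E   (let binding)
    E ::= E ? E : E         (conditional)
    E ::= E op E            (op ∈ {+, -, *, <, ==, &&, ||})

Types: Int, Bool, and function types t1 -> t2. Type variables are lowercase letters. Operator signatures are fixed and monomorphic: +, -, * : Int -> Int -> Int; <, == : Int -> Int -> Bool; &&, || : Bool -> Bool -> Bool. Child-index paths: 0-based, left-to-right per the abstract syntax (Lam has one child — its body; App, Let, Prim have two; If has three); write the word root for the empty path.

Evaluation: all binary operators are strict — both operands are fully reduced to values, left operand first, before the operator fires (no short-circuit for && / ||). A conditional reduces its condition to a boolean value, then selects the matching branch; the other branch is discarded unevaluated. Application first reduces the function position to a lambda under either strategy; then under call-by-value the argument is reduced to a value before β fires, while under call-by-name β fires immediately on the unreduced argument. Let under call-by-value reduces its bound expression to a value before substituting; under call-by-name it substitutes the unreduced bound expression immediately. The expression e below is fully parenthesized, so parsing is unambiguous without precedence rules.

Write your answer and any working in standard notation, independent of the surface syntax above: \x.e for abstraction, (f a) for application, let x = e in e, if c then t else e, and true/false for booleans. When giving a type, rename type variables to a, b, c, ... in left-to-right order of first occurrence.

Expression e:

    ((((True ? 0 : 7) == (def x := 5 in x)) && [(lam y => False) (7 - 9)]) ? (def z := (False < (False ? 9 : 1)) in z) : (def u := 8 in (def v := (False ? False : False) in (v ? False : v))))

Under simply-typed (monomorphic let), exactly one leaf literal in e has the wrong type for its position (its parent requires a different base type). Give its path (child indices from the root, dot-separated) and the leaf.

Answer: 1.0.0 : false

Trace:
  unify Bool ~ Bool
  unify Int ~ Int
  unify Int ~ Int
let x : Int
x : Int
  unify Int ~ Int
  unify Bool ~ Bool
\y._ : a -> Bool
  unify Int ~ Int
  unify Int ~ Int
  unify a -> Bool ~ Int -> b
  unify a ~ Int
  unify Bool ~ b
_ _ : Bool
  unify Bool ~ Bool
  unify Bool ~ Bool
  unify Bool ~ Int
  FAIL: mismatch Bool ~ Int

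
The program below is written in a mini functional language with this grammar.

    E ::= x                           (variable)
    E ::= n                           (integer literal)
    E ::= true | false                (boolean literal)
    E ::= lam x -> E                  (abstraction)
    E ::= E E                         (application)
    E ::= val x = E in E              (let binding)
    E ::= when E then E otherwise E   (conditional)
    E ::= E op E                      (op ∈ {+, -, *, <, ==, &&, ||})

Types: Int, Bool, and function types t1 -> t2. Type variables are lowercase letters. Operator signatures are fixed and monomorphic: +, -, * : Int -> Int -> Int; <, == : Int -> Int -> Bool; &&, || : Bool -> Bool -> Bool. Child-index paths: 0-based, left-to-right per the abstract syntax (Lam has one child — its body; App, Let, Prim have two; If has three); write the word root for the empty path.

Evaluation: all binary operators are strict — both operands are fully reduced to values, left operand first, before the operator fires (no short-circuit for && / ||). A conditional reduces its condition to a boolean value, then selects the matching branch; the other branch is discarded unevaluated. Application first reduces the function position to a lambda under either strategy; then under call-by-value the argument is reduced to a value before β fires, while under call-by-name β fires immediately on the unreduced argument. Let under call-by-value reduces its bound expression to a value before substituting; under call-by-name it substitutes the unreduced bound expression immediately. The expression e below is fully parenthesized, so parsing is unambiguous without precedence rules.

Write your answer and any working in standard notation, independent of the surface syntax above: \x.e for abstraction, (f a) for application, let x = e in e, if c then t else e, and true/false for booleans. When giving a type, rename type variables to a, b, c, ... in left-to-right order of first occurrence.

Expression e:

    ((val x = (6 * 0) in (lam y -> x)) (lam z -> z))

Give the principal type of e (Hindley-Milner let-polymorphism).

Working:
  unify Int ~ Int
  unify Int ~ Int
let x : Int
x : Int
\y._ : a -> Int
z : b
\z._ : b -> b
  unify a -> Int ~ (b -> b) -> c
  unify a ~ b -> b
  unify Int ~ c
_ _ : Int

Answer: Int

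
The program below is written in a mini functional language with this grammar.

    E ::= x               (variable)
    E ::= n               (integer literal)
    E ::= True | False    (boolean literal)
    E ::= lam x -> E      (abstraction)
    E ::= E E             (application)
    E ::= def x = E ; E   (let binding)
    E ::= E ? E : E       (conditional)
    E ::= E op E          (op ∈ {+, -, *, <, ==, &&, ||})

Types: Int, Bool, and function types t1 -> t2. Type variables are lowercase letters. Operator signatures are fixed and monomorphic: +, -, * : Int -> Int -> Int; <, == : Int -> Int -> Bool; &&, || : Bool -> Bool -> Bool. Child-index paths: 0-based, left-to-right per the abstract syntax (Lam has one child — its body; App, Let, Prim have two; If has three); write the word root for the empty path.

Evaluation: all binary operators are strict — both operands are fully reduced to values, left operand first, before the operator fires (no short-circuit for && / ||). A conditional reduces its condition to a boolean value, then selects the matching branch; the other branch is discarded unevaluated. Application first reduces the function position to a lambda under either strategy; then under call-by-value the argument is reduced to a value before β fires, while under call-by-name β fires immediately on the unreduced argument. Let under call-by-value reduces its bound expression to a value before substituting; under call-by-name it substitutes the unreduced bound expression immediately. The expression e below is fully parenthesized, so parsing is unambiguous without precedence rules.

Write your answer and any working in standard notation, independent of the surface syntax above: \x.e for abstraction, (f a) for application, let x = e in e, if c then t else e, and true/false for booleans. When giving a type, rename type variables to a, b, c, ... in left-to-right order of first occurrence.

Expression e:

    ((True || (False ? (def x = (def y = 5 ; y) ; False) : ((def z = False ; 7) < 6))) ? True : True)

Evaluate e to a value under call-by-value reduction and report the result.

Answer: true

Derivation:
step 0: (if (true || (if false then (let x = (let y = 5 in y) in false) else ((let z = false in 7) < 6))) then true else true)
step 1: [if@0.1] (if (true || ((let z = false in 7) < 6)) then true else true)
step 2: [let@0.1.0] (if (true || (7 < 6)) then true else true)
step 3: [delta@0.1] (if (true || false) then true else true)
step 4: [delta@0] (if true then true else true)
step 5: [if@root] true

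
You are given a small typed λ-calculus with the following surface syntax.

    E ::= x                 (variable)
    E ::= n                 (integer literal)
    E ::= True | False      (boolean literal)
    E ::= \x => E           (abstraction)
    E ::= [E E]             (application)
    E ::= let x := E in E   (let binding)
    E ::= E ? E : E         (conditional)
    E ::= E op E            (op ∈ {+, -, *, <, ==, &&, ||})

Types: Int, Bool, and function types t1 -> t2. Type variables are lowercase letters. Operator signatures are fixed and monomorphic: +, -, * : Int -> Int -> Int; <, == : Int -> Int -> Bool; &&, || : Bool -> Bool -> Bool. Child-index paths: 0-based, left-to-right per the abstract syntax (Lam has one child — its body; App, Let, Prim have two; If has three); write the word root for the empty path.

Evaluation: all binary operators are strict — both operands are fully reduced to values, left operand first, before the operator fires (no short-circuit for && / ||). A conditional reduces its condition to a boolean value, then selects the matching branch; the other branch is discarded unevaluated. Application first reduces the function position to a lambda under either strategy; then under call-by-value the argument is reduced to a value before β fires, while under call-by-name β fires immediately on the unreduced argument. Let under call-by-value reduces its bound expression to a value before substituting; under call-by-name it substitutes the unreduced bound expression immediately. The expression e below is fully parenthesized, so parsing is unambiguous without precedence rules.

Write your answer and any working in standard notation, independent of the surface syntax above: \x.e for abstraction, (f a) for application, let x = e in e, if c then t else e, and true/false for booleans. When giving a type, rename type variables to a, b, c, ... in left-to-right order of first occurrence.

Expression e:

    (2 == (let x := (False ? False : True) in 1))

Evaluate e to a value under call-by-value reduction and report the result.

Answer: false

Derivation:
step 0: (2 == (let x = (if false then false else true) in 1))
step 1: [if@1.0] (2 == (let x = true in 1))
step 2: [let@1] (2 == 1)
step 3: [delta@root] false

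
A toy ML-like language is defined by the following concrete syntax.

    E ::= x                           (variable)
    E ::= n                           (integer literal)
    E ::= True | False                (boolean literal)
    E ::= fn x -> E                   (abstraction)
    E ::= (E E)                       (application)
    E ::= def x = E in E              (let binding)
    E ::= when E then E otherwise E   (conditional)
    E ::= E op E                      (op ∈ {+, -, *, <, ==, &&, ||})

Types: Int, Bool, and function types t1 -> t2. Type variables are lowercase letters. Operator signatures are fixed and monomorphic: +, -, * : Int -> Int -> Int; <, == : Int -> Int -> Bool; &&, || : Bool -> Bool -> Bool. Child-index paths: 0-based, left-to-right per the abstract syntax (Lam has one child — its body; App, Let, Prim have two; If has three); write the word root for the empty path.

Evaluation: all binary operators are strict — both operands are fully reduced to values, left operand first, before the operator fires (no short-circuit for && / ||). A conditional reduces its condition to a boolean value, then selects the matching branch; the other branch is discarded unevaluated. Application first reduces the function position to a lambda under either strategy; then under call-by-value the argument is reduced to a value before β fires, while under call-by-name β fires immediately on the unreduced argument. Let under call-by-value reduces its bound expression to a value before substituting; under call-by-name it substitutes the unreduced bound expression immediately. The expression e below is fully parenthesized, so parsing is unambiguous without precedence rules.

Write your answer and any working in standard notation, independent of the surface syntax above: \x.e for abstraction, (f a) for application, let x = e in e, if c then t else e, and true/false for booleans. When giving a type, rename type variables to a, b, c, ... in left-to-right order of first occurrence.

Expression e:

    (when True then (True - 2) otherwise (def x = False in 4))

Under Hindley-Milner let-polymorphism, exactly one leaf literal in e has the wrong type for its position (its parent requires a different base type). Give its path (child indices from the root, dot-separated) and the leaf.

Answer: 1.0 : true

Derivation:
  unify Bool ~ Bool
  unify Bool ~ Int
  FAIL: mismatch Bool ~ Int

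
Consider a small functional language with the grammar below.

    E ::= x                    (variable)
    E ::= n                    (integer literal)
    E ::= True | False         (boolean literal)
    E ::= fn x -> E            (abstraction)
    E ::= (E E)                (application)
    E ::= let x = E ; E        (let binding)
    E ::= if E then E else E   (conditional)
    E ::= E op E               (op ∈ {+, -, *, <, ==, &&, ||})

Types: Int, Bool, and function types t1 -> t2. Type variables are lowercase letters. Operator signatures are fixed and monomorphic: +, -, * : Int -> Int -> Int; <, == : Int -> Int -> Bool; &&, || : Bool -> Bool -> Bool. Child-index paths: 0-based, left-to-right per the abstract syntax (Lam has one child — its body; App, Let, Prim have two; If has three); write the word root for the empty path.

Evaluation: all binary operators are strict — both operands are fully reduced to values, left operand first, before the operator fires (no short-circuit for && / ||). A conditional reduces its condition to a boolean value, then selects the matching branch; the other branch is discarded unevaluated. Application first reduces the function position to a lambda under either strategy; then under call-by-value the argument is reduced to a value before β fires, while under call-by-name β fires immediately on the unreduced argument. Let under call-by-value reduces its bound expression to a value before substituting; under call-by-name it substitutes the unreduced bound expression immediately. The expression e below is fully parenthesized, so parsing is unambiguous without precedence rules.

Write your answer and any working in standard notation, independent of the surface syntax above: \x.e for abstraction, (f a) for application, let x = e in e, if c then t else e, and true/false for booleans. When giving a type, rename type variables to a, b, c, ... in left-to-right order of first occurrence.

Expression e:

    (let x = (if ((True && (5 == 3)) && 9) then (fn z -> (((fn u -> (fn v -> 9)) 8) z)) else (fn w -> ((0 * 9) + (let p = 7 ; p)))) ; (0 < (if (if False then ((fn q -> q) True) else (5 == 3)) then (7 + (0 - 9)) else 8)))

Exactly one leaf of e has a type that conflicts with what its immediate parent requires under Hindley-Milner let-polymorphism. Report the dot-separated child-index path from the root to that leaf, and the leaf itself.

Answer: 0.0.1 : 9

Trace:
  unify Bool ~ Bool
  unify Int ~ Int
  unify Int ~ Int
  unify Bool ~ Bool
  unify Bool ~ Bool
  unify Int ~ Bool
  FAIL: mismatch Int ~ Bool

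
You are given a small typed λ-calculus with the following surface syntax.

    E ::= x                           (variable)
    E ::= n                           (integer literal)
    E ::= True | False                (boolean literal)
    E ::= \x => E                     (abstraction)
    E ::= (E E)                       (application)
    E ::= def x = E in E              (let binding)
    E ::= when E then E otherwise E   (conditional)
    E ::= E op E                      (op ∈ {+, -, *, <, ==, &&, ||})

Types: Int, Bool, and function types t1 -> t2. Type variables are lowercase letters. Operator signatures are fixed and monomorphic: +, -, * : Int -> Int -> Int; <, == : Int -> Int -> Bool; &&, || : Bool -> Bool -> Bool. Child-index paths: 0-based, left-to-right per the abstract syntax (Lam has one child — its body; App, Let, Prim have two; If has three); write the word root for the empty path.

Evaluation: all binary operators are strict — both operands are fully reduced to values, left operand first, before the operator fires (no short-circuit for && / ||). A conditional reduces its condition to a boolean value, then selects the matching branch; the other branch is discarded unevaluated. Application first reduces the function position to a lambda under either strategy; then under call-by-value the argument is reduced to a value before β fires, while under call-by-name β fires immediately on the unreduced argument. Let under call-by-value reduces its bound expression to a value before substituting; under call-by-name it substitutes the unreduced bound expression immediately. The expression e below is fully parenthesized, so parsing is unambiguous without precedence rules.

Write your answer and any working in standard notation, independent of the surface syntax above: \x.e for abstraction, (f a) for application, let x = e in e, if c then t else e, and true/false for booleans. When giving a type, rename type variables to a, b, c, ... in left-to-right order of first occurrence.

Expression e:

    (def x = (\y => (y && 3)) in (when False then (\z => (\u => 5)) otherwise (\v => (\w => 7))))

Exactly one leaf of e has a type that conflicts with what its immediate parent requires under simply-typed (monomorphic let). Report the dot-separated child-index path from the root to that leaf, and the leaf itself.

Trace:
y : a
  unify a ~ Bool
  unify Int ~ Bool
  FAIL: mismatch Int ~ Bool

Answer: 0.0.1 : 3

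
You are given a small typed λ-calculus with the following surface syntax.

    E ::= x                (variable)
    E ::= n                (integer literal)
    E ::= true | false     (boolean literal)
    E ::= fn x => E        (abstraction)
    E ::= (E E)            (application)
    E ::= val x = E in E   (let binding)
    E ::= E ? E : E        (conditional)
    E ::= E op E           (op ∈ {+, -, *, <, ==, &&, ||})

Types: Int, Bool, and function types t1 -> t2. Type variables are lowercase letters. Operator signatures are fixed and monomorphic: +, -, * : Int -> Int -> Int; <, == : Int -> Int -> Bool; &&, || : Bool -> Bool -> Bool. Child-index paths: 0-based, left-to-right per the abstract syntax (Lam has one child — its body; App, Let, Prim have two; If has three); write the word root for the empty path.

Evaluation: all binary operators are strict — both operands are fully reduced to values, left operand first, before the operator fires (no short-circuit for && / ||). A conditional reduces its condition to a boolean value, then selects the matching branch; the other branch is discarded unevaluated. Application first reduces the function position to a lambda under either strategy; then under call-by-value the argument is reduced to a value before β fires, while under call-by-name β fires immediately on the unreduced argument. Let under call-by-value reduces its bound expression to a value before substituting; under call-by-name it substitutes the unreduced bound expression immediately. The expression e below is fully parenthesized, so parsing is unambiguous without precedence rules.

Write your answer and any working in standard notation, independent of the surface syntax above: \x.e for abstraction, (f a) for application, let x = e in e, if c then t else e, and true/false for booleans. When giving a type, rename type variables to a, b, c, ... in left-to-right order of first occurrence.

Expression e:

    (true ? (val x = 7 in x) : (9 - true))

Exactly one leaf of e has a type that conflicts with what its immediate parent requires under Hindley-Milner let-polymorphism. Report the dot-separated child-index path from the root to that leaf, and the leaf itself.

Working:
  unify Bool ~ Bool
let x : Int
x : Int
  unify Int ~ Int
  unify Bool ~ Int
  FAIL: mismatch Bool ~ Int

Answer: 2.1 : true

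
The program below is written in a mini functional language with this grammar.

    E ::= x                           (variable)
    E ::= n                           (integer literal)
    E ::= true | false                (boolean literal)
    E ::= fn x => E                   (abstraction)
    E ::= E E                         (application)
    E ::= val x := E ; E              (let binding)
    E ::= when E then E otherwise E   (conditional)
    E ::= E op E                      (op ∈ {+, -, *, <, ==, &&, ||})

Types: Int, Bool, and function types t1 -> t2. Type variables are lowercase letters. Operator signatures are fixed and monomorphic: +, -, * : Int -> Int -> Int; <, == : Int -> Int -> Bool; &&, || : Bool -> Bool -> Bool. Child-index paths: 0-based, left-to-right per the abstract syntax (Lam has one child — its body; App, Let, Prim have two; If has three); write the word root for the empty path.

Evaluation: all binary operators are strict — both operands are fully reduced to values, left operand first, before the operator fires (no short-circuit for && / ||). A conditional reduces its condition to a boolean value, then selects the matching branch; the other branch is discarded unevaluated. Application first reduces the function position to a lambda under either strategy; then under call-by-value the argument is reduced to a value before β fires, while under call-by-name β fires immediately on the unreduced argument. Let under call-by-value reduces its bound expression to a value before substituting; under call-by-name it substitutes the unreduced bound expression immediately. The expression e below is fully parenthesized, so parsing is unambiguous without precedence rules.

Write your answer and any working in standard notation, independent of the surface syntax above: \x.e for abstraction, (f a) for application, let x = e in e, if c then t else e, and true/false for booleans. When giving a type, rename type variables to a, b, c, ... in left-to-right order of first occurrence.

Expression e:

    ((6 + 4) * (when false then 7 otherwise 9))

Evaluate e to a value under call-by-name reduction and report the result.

Answer: 90

Trace:
step 0: ((6 + 4) * (if false then 7 else 9))
step 1: [delta@0] (10 * (if false then 7 else 9))
step 2: [if@1] (10 * 9)
step 3: [delta@root] 90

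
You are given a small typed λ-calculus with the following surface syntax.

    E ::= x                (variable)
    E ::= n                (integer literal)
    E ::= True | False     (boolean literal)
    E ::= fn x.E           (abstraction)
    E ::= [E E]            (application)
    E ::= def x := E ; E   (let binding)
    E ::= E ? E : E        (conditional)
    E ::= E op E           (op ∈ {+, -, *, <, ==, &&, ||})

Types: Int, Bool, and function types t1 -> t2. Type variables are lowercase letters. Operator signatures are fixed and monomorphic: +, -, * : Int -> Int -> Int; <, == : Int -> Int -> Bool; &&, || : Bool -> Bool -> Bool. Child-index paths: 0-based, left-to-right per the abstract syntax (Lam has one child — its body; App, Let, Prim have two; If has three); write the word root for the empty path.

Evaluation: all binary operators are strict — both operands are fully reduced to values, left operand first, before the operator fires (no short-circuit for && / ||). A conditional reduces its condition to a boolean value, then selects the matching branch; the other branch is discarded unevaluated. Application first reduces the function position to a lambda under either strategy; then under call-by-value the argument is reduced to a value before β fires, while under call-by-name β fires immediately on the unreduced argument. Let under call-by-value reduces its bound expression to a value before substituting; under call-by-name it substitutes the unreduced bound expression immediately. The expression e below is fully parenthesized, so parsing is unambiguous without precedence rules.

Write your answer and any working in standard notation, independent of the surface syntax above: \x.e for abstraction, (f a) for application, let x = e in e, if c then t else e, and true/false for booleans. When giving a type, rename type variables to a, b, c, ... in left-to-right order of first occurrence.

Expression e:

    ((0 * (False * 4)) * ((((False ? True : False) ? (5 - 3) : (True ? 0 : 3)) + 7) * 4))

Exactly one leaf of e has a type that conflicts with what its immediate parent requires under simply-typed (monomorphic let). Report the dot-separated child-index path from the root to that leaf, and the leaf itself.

Derivation:
  unify Int ~ Int
  unify Bool ~ Int
  FAIL: mismatch Bool ~ Int

Answer: 0.1.0 : false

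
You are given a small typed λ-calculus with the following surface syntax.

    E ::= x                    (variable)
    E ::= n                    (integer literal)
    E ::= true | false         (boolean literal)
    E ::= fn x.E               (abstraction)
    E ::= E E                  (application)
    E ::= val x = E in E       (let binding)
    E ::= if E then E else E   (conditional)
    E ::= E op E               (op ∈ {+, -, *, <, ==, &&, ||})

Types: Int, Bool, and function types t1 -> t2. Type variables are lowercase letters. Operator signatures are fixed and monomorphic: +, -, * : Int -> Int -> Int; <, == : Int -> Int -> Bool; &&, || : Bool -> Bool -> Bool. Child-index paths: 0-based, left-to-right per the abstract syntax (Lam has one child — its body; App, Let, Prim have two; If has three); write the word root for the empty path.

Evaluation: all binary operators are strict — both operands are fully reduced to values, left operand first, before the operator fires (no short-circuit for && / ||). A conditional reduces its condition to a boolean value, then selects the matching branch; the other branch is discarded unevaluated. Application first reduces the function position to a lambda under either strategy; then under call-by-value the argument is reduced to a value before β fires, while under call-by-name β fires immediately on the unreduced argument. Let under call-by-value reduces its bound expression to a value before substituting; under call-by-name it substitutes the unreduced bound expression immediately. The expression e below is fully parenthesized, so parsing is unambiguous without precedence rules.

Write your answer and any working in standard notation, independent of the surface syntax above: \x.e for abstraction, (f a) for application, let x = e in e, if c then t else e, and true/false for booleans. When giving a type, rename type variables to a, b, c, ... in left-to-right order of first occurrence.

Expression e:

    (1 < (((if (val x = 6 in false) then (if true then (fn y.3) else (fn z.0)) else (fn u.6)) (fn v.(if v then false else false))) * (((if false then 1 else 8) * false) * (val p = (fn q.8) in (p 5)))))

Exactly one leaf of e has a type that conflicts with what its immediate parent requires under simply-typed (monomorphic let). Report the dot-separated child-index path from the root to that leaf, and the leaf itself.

Answer: 1.1.0.1 : false

Working:
  unify Int ~ Int
let x : Int
  unify Bool ~ Bool
  unify Bool ~ Bool
\y._ : a -> Int
\z._ : b -> Int
  unify a -> Int ~ b -> Int
  unify a ~ b
  unify Int ~ Int
\u._ : c -> Int
  unify b -> Int ~ c -> Int
  unify b ~ c
  unify Int ~ Int
v : d
  unify d ~ Bool
  unify Bool ~ Bool
\v._ : Bool -> Bool
  unify c -> Int ~ (Bool -> Bool) -> e
  unify c ~ Bool -> Bool
  unify Int ~ e
_ _ : Int
  unify Int ~ Int
  unify Bool ~ Bool
  unify Int ~ Int
  unify Int ~ Int
  unify Bool ~ Int
  FAIL: mismatch Bool ~ Int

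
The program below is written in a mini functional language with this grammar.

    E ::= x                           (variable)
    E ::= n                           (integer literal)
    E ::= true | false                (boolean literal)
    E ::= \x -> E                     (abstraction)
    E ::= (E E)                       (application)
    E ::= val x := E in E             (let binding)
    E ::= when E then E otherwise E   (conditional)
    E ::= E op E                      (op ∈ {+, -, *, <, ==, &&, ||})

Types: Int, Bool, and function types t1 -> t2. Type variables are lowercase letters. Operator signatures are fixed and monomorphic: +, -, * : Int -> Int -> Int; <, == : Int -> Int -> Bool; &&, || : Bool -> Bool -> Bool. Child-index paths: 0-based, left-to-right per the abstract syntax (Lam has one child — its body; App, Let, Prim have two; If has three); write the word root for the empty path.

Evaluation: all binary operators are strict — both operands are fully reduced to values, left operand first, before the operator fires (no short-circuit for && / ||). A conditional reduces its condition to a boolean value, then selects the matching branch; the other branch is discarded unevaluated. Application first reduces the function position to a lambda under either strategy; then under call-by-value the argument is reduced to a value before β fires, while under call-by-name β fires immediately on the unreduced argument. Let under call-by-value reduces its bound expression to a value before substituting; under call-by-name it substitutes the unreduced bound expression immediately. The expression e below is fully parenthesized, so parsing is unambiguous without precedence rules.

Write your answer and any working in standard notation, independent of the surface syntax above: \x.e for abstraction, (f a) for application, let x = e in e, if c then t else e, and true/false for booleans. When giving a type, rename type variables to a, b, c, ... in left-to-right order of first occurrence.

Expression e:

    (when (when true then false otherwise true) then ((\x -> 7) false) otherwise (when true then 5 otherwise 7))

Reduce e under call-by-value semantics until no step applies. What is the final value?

Working:
step 0: (if (if true then false else true) then ((\x.7) false) else (if true then 5 else 7))
step 1: [if@0] (if false then ((\x.7) false) else (if true then 5 else 7))
step 2: [if@root] (if true then 5 else 7)
step 3: [if@root] 5

Answer: 5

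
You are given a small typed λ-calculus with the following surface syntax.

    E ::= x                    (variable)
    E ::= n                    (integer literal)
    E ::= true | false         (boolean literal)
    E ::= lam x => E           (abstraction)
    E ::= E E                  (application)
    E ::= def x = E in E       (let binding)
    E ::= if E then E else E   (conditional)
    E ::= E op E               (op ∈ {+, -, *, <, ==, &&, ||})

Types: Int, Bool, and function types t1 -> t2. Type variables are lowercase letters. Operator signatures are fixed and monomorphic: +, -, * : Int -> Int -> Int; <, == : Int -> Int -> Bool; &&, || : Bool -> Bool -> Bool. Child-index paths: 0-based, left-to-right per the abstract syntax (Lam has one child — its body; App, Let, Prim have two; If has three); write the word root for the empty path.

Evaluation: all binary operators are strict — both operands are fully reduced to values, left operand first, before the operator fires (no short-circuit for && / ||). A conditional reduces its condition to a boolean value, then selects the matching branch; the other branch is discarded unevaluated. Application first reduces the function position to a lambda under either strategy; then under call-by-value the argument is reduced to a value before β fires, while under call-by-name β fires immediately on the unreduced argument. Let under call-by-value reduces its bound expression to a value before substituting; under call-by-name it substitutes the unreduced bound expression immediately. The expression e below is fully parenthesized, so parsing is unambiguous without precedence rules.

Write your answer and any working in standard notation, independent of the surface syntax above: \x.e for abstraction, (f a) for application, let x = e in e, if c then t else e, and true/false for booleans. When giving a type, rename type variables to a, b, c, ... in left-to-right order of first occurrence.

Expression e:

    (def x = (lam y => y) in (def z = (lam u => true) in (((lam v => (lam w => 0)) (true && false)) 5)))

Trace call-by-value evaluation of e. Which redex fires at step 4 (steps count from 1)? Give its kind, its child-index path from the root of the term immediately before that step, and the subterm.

Answer: beta at 0 : ((\v.(\w.0)) false)

Trace:
step 0: (let x = (\y.y) in (let z = (\u.true) in (((\v.(\w.0)) (true && false)) 5)))
step 1: [let@root] (let z = (\u.true) in (((\v.(\w.0)) (true && false)) 5))
step 2: [let@root] (((\v.(\w.0)) (true && false)) 5)
step 3: [delta@0.1] (((\v.(\w.0)) false) 5)
step 4: [beta@0] ((\w.0) 5)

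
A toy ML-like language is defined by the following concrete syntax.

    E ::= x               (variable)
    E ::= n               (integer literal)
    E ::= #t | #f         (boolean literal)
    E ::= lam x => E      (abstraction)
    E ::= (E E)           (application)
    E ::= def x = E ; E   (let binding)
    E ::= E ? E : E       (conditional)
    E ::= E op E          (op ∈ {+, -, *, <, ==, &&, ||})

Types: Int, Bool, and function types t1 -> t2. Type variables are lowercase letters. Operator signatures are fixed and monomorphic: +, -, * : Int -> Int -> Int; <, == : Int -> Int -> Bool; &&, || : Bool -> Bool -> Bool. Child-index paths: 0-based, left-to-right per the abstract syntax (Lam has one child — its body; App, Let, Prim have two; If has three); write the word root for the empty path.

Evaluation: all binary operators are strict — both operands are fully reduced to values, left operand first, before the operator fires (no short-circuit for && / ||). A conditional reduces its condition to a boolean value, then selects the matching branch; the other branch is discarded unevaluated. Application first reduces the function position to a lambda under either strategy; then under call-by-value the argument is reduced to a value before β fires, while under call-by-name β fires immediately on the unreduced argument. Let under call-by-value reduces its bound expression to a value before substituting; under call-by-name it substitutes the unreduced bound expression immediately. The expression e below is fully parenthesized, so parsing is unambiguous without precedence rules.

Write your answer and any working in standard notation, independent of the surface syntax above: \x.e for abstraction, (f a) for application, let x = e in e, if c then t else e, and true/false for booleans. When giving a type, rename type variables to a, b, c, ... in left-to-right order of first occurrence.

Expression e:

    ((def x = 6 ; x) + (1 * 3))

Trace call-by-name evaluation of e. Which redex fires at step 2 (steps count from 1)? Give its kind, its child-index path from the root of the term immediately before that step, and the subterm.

Answer: delta at 1 : (1 * 3)

Trace:
step 0: ((let x = 6 in x) + (1 * 3))
step 1: [let@0] (6 + (1 * 3))
step 2: [delta@1] (6 + 3)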